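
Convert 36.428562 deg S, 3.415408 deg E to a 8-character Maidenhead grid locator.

JF13qn97

Shift to the Maidenhead origin (180°W, 90°S): lon 183.41541, lat 53.57144.
Field: lon ⌊183.41541/20⌋ = 9 → J; lat ⌊53.57144/10⌋ = 5 → F.
Square: lon ⌊3.41541/2⌋ = 1; lat ⌊3.57144/1⌋ = 3.
Subsquare: lon ⌊1.41541/0.0833333⌋ = 16 → q; lat ⌊0.57144/0.0416667⌋ = 13 → n.
Extended square: lon ⌊0.08207/0.00833333⌋ = 9; lat ⌊0.02977/0.00416667⌋ = 7.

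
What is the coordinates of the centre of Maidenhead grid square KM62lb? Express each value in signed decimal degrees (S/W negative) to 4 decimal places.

32.0625, 32.9583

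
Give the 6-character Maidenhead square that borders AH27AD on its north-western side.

Longitude subsquare a = 0; −1 → -1, wraps to 23 = x, carry into square.
Longitude square 2; −1 → 1.
Latitude subsquare d = 3; +1 → 4 = e.

AH17xe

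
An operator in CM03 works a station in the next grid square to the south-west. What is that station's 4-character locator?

BM92

Longitude square 0; −1 → -1, wraps to 9, carry into field.
Longitude field C = 2; −1 → 1 = B.
Latitude square 3; −1 → 2.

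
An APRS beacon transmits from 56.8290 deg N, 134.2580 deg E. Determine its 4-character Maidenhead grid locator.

PO76

Shift to the Maidenhead origin (180°W, 90°S): lon 314.26, lat 146.83.
Field: lon ⌊314.26/20⌋ = 15 → P; lat ⌊146.83/10⌋ = 14 → O.
Square: lon ⌊14.26/2⌋ = 7; lat ⌊6.83/1⌋ = 6.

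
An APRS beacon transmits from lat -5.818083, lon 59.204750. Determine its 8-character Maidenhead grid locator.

Offset from 180°W / 90°S: lon 239.20475°, lat 84.18192°.
Field: 239.20475/20 → 11 → L, 84.18192/10 → 8 → I; chars LI.
Square: 19.20475/2 → 9, 4.18192/1 → 4; chars 94.
Subsquare: 1.20475/0.0833333 → 14 → o, 0.18192/0.0416667 → 4 → e; chars oe.
Extended square: 0.03808/0.00833333 → 4, 0.01525/0.00416667 → 3; chars 43.

LI94oe43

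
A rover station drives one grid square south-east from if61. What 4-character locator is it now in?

Longitude square 6; +1 → 7.
Latitude square 1; −1 → 0.

IF70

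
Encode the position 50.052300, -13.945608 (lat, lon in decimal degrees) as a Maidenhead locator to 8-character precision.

Add 180° to longitude and 90° to latitude: 166.05439, 140.05230.
Field: lon ⌊166.05439/20⌋ = 8 → I; lat ⌊140.05230/10⌋ = 14 → O.
Square: lon ⌊6.05439/2⌋ = 3; lat ⌊0.05230/1⌋ = 0.
Subsquare: lon ⌊0.05439/0.0833333⌋ = 0 → a; lat ⌊0.05230/0.0416667⌋ = 1 → b.
Extended square: lon ⌊0.05439/0.00833333⌋ = 6; lat ⌊0.01063/0.00416667⌋ = 2.

IO30ab62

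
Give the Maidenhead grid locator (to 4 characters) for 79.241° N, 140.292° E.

QQ09

Add 180° to longitude and 90° to latitude: 320.29, 169.24.
Field: 320.29/20 → 16 → Q, 169.24/10 → 16 → Q; chars QQ.
Square: 0.29/2 → 0, 9.24/1 → 9; chars 09.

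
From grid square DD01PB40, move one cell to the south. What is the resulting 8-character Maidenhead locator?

DD01pa49

Latitude extended square 0; −1 → -1, wraps to 9, carry into subsquare.
Latitude subsquare b = 1; −1 → 0 = a.
The longitude characters are unchanged.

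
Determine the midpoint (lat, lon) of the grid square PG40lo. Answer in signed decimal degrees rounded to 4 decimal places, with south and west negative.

-29.3958, 128.9583

Field P=15, G=6: +15·20° lon, +6·10° lat → SW at lon 120°, lat -30°.
Square 4, 0: +4·2° lon, +0·1° lat → SW at lon 128°, lat -30°.
Subsquare l=11, o=14: +11·0.0833333° lon, +14·0.0416667° lat → SW at lon 128.917°, lat -29.4167°.
Cell spans 0.0833333° lon × 0.0416667° lat. Centre is SW corner plus half of each.
latitude -29.3958, longitude 128.9583.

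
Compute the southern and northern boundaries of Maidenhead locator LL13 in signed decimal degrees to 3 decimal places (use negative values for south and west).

Field L=11, L=11: +11·20° lon, +11·10° lat → SW at lon 40°, lat 20°.
Square 1, 3: +1·2° lon, +3·1° lat → SW at lon 42°, lat 23°.
Cell spans 2° lon × 1° lat.
south 23.000, north 24.000.

23.000, 24.000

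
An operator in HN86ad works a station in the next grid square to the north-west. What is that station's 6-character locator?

HN76xe

Longitude subsquare a = 0; −1 → -1, wraps to 23 = x, carry into square.
Longitude square 8; −1 → 7.
Latitude subsquare d = 3; +1 → 4 = e.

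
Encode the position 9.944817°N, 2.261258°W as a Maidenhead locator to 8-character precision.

IJ89uw86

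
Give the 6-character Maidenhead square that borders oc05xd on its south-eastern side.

OC15ac

Longitude subsquare x = 23; +1 → 24, wraps to 0 = a, carry into square.
Longitude square 0; +1 → 1.
Latitude subsquare d = 3; −1 → 2 = c.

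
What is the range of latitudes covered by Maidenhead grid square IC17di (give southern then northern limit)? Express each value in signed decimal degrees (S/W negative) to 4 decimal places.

Field I=8, C=2: +8·20° lon, +2·10° lat → SW at lon -20°, lat -70°.
Square 1, 7: +1·2° lon, +7·1° lat → SW at lon -18°, lat -63°.
Subsquare d=3, i=8: +3·0.0833333° lon, +8·0.0416667° lat → SW at lon -17.75°, lat -62.6667°.
Cell spans 0.0833333° lon × 0.0416667° lat.
south -62.6667, north -62.6250.

-62.6667, -62.6250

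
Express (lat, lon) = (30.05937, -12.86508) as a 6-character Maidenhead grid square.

Add 180° to longitude and 90° to latitude: 167.1349, 120.0594.
Field: lon ⌊167.1349/20⌋ = 8 → I; lat ⌊120.0594/10⌋ = 12 → M.
Square: lon ⌊7.1349/2⌋ = 3; lat ⌊0.0594/1⌋ = 0.
Subsquare: lon ⌊1.1349/0.0833333⌋ = 13 → n; lat ⌊0.0594/0.0416667⌋ = 1 → b.

IM30nb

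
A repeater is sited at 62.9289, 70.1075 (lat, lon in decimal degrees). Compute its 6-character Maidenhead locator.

MP52bw

Shift to the Maidenhead origin (180°W, 90°S): lon 250.1075, lat 152.9289.
Field: lon ⌊250.1075/20⌋ = 12 → M; lat ⌊152.9289/10⌋ = 15 → P.
Square: lon ⌊10.1075/2⌋ = 5; lat ⌊2.9289/1⌋ = 2.
Subsquare: lon ⌊0.1075/0.0833333⌋ = 1 → b; lat ⌊0.9289/0.0416667⌋ = 22 → w.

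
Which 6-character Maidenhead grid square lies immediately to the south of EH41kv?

Latitude subsquare v = 21; −1 → 20 = u.
The longitude characters are unchanged.

EH41ku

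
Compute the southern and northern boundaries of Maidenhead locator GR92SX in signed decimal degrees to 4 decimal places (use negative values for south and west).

82.9583, 83.0000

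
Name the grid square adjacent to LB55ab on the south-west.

Longitude subsquare a = 0; −1 → -1, wraps to 23 = x, carry into square.
Longitude square 5; −1 → 4.
Latitude subsquare b = 1; −1 → 0 = a.

LB45xa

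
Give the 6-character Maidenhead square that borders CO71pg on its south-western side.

Longitude subsquare p = 15; −1 → 14 = o.
Latitude subsquare g = 6; −1 → 5 = f.

CO71of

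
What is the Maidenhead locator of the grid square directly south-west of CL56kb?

CL56ja

Longitude subsquare k = 10; −1 → 9 = j.
Latitude subsquare b = 1; −1 → 0 = a.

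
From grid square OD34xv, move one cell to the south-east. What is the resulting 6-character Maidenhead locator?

OD44au

Longitude subsquare x = 23; +1 → 24, wraps to 0 = a, carry into square.
Longitude square 3; +1 → 4.
Latitude subsquare v = 21; −1 → 20 = u.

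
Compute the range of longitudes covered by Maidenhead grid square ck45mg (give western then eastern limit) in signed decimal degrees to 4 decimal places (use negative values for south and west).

Field C=2, K=10: +2·20° lon, +10·10° lat → SW at lon -140°, lat 10°.
Square 4, 5: +4·2° lon, +5·1° lat → SW at lon -132°, lat 15°.
Subsquare m=12, g=6: +12·0.0833333° lon, +6·0.0416667° lat → SW at lon -131°, lat 15.25°.
Cell spans 0.0833333° lon × 0.0416667° lat.
west -131.0000, east -130.9167.

-131.0000, -130.9167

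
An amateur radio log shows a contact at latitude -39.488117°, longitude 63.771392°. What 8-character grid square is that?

MF10vm22

Add 180° to longitude and 90° to latitude: 243.77139, 50.51188.
Field (20°×10°, letters A–R): lon ⌊243.77139/20⌋ = 12 → M; lat ⌊50.51188/10⌋ = 5 → F.
Square (2°×1°, digits 0–9): lon ⌊3.77139/2⌋ = 1; lat ⌊0.51188/1⌋ = 0.
Subsquare (5′×2.5′, letters a–x): lon ⌊1.77139/0.0833333⌋ = 21 → v; lat ⌊0.51188/0.0416667⌋ = 12 → m.
Extended square (30″×15″, digits 0–9): lon ⌊0.02139/0.00833333⌋ = 2; lat ⌊0.01188/0.00416667⌋ = 2.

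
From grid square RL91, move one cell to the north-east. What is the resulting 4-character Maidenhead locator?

AL02

Longitude square 9; +1 → 10, wraps to 0, carry into field.
Longitude field R = 17; +1 → 18, wraps to 0 = A, wrapping around the antimeridian.
Latitude square 1; +1 → 2.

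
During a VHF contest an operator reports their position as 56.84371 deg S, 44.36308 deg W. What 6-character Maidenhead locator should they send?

GD73td

Add 180° to longitude and 90° to latitude: 135.6369, 33.1563.
Field: lon ⌊135.6369/20⌋ = 6 → G; lat ⌊33.1563/10⌋ = 3 → D.
Square: lon ⌊15.6369/2⌋ = 7; lat ⌊3.1563/1⌋ = 3.
Subsquare: lon ⌊1.6369/0.0833333⌋ = 19 → t; lat ⌊0.1563/0.0416667⌋ = 3 → d.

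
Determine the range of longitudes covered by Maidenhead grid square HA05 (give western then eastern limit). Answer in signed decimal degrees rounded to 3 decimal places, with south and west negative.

Field H=7, A=0: +7·20° lon, +0·10° lat → SW at lon -40°, lat -90°.
Square 0, 5: +0·2° lon, +5·1° lat → SW at lon -40°, lat -85°.
Cell spans 2° lon × 1° lat.
west -40.000, east -38.000.

-40.000, -38.000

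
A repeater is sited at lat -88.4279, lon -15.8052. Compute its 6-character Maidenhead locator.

IA21cn

Add 180° to longitude and 90° to latitude: 164.1948, 1.5721.
Field: 164.1948/20 → 8 → I, 1.5721/10 → 0 → A; chars IA.
Square: 4.1948/2 → 2, 1.5721/1 → 1; chars 21.
Subsquare: 0.1948/0.0833333 → 2 → c, 0.5721/0.0416667 → 13 → n; chars cn.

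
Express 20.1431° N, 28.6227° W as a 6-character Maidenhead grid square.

HL50qd

Add 180° to longitude and 90° to latitude: 151.3773, 110.1431.
Field (20°×10°, letters A–R): 151.3773/20 → 7 → H, 110.1431/10 → 11 → L; chars HL.
Square (2°×1°, digits 0–9): 11.3773/2 → 5, 0.1431/1 → 0; chars 50.
Subsquare (5′×2.5′, letters a–x): 1.3773/0.0833333 → 16 → q, 0.1431/0.0416667 → 3 → d; chars qd.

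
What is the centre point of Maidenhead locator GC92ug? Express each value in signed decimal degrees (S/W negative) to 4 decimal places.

-67.7292, -40.2917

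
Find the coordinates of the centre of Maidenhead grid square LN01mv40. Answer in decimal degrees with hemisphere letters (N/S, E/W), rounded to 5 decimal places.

41.87708° N, 41.03750° E

Field L=11, N=13: +11·20° lon, +13·10° lat → SW at lon 40°, lat 40°.
Square 0, 1: +0·2° lon, +1·1° lat → SW at lon 40°, lat 41°.
Subsquare m=12, v=21: +12·0.0833333° lon, +21·0.0416667° lat → SW at lon 41°, lat 41.875°.
Extended square 4, 0: +4·0.00833333° lon, +0·0.00416667° lat → SW at lon 41.0333°, lat 41.875°.
Cell spans 0.00833333° lon × 0.00416667° lat. Centre is SW corner plus half of each.
latitude 41.87708° N, longitude 41.03750° E.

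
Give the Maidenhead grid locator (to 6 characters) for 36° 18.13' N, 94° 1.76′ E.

Shift to the Maidenhead origin (180°W, 90°S): lon 274.0293, lat 126.3022.
Field: 274.0293/20 → 13 → N, 126.3022/10 → 12 → M; chars NM.
Square: 14.0293/2 → 7, 6.3022/1 → 6; chars 76.
Subsquare: 0.0293/0.0833333 → 0 → a, 0.3022/0.0416667 → 7 → h; chars ah.

NM76ah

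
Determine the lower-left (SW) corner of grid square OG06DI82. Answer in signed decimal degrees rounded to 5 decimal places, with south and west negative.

-23.65833, 100.31667

Field O=14, G=6: +14·20° lon, +6·10° lat → SW at lon 100°, lat -30°.
Square 0, 6: +0·2° lon, +6·1° lat → SW at lon 100°, lat -24°.
Subsquare d=3, i=8: +3·0.0833333° lon, +8·0.0416667° lat → SW at lon 100.25°, lat -23.6667°.
Extended square 8, 2: +8·0.00833333° lon, +2·0.00416667° lat → SW at lon 100.317°, lat -23.6583°.
latitude -23.65833, longitude 100.31667.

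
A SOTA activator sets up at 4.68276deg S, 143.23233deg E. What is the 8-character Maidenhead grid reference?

Offset from 180°W / 90°S: lon 323.23233°, lat 85.31724°.
Field (20°×10°, letters A–R): 323.23233/20 → 16 → Q, 85.31724/10 → 8 → I; chars QI.
Square (2°×1°, digits 0–9): 3.23233/2 → 1, 5.31724/1 → 5; chars 15.
Subsquare (5′×2.5′, letters a–x): 1.23233/0.0833333 → 14 → o, 0.31724/0.0416667 → 7 → h; chars oh.
Extended square (30″×15″, digits 0–9): 0.06566/0.00833333 → 7, 0.02557/0.00416667 → 6; chars 76.

QI15oh76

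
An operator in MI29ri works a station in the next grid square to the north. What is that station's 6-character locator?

MI29rj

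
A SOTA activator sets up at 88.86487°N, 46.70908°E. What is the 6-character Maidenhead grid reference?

Shift to the Maidenhead origin (180°W, 90°S): lon 226.7091, lat 178.8649.
Field: 226.7091/20 → 11 → L, 178.8649/10 → 17 → R; chars LR.
Square: 6.7091/2 → 3, 8.8649/1 → 8; chars 38.
Subsquare: 0.7091/0.0833333 → 8 → i, 0.8649/0.0416667 → 20 → u; chars iu.

LR38iu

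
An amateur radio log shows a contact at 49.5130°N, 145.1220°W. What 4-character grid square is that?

Add 180° to longitude and 90° to latitude: 34.88, 139.51.
Field: 34.88/20 → 1 → B, 139.51/10 → 13 → N; chars BN.
Square: 14.88/2 → 7, 9.51/1 → 9; chars 79.

BN79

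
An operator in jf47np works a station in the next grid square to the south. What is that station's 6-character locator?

JF47no

Latitude subsquare p = 15; −1 → 14 = o.
The longitude characters are unchanged.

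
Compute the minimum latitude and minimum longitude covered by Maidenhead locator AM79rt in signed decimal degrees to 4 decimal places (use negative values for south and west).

Field A=0, M=12: +0·20° lon, +12·10° lat → SW at lon -180°, lat 30°.
Square 7, 9: +7·2° lon, +9·1° lat → SW at lon -166°, lat 39°.
Subsquare r=17, t=19: +17·0.0833333° lon, +19·0.0416667° lat → SW at lon -164.583°, lat 39.7917°.
latitude 39.7917, longitude -164.5833.

39.7917, -164.5833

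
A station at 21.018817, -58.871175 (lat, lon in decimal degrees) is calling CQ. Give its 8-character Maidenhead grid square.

GL01na54

Add 180° to longitude and 90° to latitude: 121.12883, 111.01882.
Field: lon ⌊121.12883/20⌋ = 6 → G; lat ⌊111.01882/10⌋ = 11 → L.
Square: lon ⌊1.12883/2⌋ = 0; lat ⌊1.01882/1⌋ = 1.
Subsquare: lon ⌊1.12883/0.0833333⌋ = 13 → n; lat ⌊0.01882/0.0416667⌋ = 0 → a.
Extended square: lon ⌊0.04549/0.00833333⌋ = 5; lat ⌊0.01882/0.00416667⌋ = 4.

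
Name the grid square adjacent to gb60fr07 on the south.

GB60fr06

Latitude extended square 7; −1 → 6.
The longitude characters are unchanged.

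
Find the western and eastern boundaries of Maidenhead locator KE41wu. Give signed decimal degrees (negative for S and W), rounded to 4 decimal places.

Field K=10, E=4: +10·20° lon, +4·10° lat → SW at lon 20°, lat -50°.
Square 4, 1: +4·2° lon, +1·1° lat → SW at lon 28°, lat -49°.
Subsquare w=22, u=20: +22·0.0833333° lon, +20·0.0416667° lat → SW at lon 29.8333°, lat -48.1667°.
Cell spans 0.0833333° lon × 0.0416667° lat.
west 29.8333, east 29.9167.

29.8333, 29.9167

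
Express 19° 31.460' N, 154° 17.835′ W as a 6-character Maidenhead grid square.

Add 180° to longitude and 90° to latitude: 25.7028, 109.5243.
Field: 25.7028/20 → 1 → B, 109.5243/10 → 10 → K; chars BK.
Square: 5.7028/2 → 2, 9.5243/1 → 9; chars 29.
Subsquare: 1.7028/0.0833333 → 20 → u, 0.5243/0.0416667 → 12 → m; chars um.

BK29um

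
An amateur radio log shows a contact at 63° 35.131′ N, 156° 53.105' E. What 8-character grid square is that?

QP83ko60

Add 180° to longitude and 90° to latitude: 336.88508, 153.58552.
Field: 336.88508/20 → 16 → Q, 153.58552/10 → 15 → P; chars QP.
Square: 16.88508/2 → 8, 3.58552/1 → 3; chars 83.
Subsquare: 0.88508/0.0833333 → 10 → k, 0.58552/0.0416667 → 14 → o; chars ko.
Extended square: 0.05175/0.00833333 → 6, 0.00218/0.00416667 → 0; chars 60.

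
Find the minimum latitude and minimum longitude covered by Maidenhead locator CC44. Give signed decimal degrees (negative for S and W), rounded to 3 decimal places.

-66.000, -132.000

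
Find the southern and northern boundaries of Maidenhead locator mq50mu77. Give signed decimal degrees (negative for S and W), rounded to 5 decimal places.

Field M=12, Q=16: +12·20° lon, +16·10° lat → SW at lon 60°, lat 70°.
Square 5, 0: +5·2° lon, +0·1° lat → SW at lon 70°, lat 70°.
Subsquare m=12, u=20: +12·0.0833333° lon, +20·0.0416667° lat → SW at lon 71°, lat 70.8333°.
Extended square 7, 7: +7·0.00833333° lon, +7·0.00416667° lat → SW at lon 71.0583°, lat 70.8625°.
Cell spans 0.00833333° lon × 0.00416667° lat.
south 70.86250, north 70.86667.

70.86250, 70.86667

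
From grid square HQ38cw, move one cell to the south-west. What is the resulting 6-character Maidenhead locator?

HQ38bv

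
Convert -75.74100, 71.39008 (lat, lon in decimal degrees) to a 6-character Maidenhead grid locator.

MB54qg

Offset from 180°W / 90°S: lon 251.3901°, lat 14.2590°.
Field: 251.3901/20 → 12 → M, 14.2590/10 → 1 → B; chars MB.
Square: 11.3901/2 → 5, 4.2590/1 → 4; chars 54.
Subsquare: 1.3901/0.0833333 → 16 → q, 0.2590/0.0416667 → 6 → g; chars qg.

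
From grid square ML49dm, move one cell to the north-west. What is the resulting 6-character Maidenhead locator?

ML49cn

Longitude subsquare d = 3; −1 → 2 = c.
Latitude subsquare m = 12; +1 → 13 = n.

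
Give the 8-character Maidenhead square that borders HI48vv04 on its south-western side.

HI48uv93

Longitude extended square 0; −1 → -1, wraps to 9, carry into subsquare.
Longitude subsquare v = 21; −1 → 20 = u.
Latitude extended square 4; −1 → 3.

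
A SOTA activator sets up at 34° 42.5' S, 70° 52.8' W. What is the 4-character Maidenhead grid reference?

FF45

Shift to the Maidenhead origin (180°W, 90°S): lon 109.12, lat 55.29.
Field (20°×10°, letters A–R): lon ⌊109.12/20⌋ = 5 → F; lat ⌊55.29/10⌋ = 5 → F.
Square (2°×1°, digits 0–9): lon ⌊9.12/2⌋ = 4; lat ⌊5.29/1⌋ = 5.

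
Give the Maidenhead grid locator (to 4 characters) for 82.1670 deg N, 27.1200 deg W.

HR62

Shift to the Maidenhead origin (180°W, 90°S): lon 152.88, lat 172.17.
Field: 152.88/20 → 7 → H, 172.17/10 → 17 → R; chars HR.
Square: 12.88/2 → 6, 2.17/1 → 2; chars 62.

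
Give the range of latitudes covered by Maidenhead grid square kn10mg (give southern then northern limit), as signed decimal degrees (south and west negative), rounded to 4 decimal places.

40.2500, 40.2917

Field K=10, N=13: +10·20° lon, +13·10° lat → SW at lon 20°, lat 40°.
Square 1, 0: +1·2° lon, +0·1° lat → SW at lon 22°, lat 40°.
Subsquare m=12, g=6: +12·0.0833333° lon, +6·0.0416667° lat → SW at lon 23°, lat 40.25°.
Cell spans 0.0833333° lon × 0.0416667° lat.
south 40.2500, north 40.2917.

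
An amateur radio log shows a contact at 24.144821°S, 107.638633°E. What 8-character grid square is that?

OG35tu65

Shift to the Maidenhead origin (180°W, 90°S): lon 287.63863, lat 65.85518.
Field: 287.63863/20 → 14 → O, 65.85518/10 → 6 → G; chars OG.
Square: 7.63863/2 → 3, 5.85518/1 → 5; chars 35.
Subsquare: 1.63863/0.0833333 → 19 → t, 0.85518/0.0416667 → 20 → u; chars tu.
Extended square: 0.05530/0.00833333 → 6, 0.02185/0.00416667 → 5; chars 65.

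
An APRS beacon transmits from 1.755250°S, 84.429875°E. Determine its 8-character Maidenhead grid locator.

Add 180° to longitude and 90° to latitude: 264.42987, 88.24475.
Field (20°×10°, letters A–R): lon ⌊264.42987/20⌋ = 13 → N; lat ⌊88.24475/10⌋ = 8 → I.
Square (2°×1°, digits 0–9): lon ⌊4.42987/2⌋ = 2; lat ⌊8.24475/1⌋ = 8.
Subsquare (5′×2.5′, letters a–x): lon ⌊0.42987/0.0833333⌋ = 5 → f; lat ⌊0.24475/0.0416667⌋ = 5 → f.
Extended square (30″×15″, digits 0–9): lon ⌊0.01321/0.00833333⌋ = 1; lat ⌊0.03642/0.00416667⌋ = 8.

NI28ff18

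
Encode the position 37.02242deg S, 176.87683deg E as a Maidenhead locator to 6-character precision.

RF82kx

Offset from 180°W / 90°S: lon 356.8768°, lat 52.9776°.
Field: 356.8768/20 → 17 → R, 52.9776/10 → 5 → F; chars RF.
Square: 16.8768/2 → 8, 2.9776/1 → 2; chars 82.
Subsquare: 0.8768/0.0833333 → 10 → k, 0.9776/0.0416667 → 23 → x; chars kx.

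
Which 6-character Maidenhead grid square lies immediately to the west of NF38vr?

NF38ur

Longitude subsquare v = 21; −1 → 20 = u.
The latitude characters are unchanged.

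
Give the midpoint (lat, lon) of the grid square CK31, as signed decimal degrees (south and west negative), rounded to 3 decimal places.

Field C=2, K=10: +2·20° lon, +10·10° lat → SW at lon -140°, lat 10°.
Square 3, 1: +3·2° lon, +1·1° lat → SW at lon -134°, lat 11°.
Cell spans 2° lon × 1° lat. Centre is SW corner plus half of each.
latitude 11.500, longitude -133.000.

11.500, -133.000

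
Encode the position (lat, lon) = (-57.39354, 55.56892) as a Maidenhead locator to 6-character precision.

LD72so

Shift to the Maidenhead origin (180°W, 90°S): lon 235.5689, lat 32.6065.
Field: lon ⌊235.5689/20⌋ = 11 → L; lat ⌊32.6065/10⌋ = 3 → D.
Square: lon ⌊15.5689/2⌋ = 7; lat ⌊2.6065/1⌋ = 2.
Subsquare: lon ⌊1.5689/0.0833333⌋ = 18 → s; lat ⌊0.6065/0.0416667⌋ = 14 → o.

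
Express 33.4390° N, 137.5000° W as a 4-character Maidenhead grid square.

Add 180° to longitude and 90° to latitude: 42.50, 123.44.
Field (20°×10°, letters A–R): 42.50/20 → 2 → C, 123.44/10 → 12 → M; chars CM.
Square (2°×1°, digits 0–9): 2.50/2 → 1, 3.44/1 → 3; chars 13.

CM13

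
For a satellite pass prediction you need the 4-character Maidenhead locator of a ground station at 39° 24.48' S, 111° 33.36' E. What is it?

Shift to the Maidenhead origin (180°W, 90°S): lon 291.56, lat 50.59.
Field (20°×10°, letters A–R): lon ⌊291.56/20⌋ = 14 → O; lat ⌊50.59/10⌋ = 5 → F.
Square (2°×1°, digits 0–9): lon ⌊11.56/2⌋ = 5; lat ⌊0.59/1⌋ = 0.

OF50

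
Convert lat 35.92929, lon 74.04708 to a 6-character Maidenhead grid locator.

MM75aw

Add 180° to longitude and 90° to latitude: 254.0471, 125.9293.
Field (20°×10°, letters A–R): lon ⌊254.0471/20⌋ = 12 → M; lat ⌊125.9293/10⌋ = 12 → M.
Square (2°×1°, digits 0–9): lon ⌊14.0471/2⌋ = 7; lat ⌊5.9293/1⌋ = 5.
Subsquare (5′×2.5′, letters a–x): lon ⌊0.0471/0.0833333⌋ = 0 → a; lat ⌊0.9293/0.0416667⌋ = 22 → w.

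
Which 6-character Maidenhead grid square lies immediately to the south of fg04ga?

FG03gx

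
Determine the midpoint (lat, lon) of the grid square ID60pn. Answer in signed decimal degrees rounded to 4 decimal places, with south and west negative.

-59.4375, -6.7083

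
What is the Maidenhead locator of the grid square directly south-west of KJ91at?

KJ81xs

Longitude subsquare a = 0; −1 → -1, wraps to 23 = x, carry into square.
Longitude square 9; −1 → 8.
Latitude subsquare t = 19; −1 → 18 = s.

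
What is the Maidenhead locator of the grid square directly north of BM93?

Latitude square 3; +1 → 4.
The longitude characters are unchanged.

BM94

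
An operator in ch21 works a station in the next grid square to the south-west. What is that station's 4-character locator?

CH10

Longitude square 2; −1 → 1.
Latitude square 1; −1 → 0.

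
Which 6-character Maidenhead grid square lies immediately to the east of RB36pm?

Longitude subsquare p = 15; +1 → 16 = q.
The latitude characters are unchanged.

RB36qm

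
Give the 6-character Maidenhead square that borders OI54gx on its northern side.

Latitude subsquare x = 23; +1 → 24, wraps to 0 = a, carry into square.
Latitude square 4; +1 → 5.
The longitude characters are unchanged.

OI55ga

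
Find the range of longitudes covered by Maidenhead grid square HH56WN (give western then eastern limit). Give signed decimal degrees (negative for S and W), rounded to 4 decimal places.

Field H=7, H=7: +7·20° lon, +7·10° lat → SW at lon -40°, lat -20°.
Square 5, 6: +5·2° lon, +6·1° lat → SW at lon -30°, lat -14°.
Subsquare w=22, n=13: +22·0.0833333° lon, +13·0.0416667° lat → SW at lon -28.1667°, lat -13.4583°.
Cell spans 0.0833333° lon × 0.0416667° lat.
west -28.1667, east -28.0833.

-28.1667, -28.0833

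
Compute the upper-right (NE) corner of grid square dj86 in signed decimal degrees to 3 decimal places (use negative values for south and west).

Field D=3, J=9: +3·20° lon, +9·10° lat → SW at lon -120°, lat 0°.
Square 8, 6: +8·2° lon, +6·1° lat → SW at lon -104°, lat 6°.
Cell spans 2° lon × 1° lat. NE corner is SW corner plus one full cell.
latitude 7.000, longitude -102.000.

7.000, -102.000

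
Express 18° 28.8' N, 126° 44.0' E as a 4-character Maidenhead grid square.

Add 180° to longitude and 90° to latitude: 306.73, 108.48.
Field: 306.73/20 → 15 → P, 108.48/10 → 10 → K; chars PK.
Square: 6.73/2 → 3, 8.48/1 → 8; chars 38.

PK38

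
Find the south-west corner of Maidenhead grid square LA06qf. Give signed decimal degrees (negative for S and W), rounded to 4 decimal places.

-83.7917, 41.3333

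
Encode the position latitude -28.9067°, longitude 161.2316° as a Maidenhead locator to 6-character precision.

RG01oc

Add 180° to longitude and 90° to latitude: 341.2316, 61.0933.
Field: lon ⌊341.2316/20⌋ = 17 → R; lat ⌊61.0933/10⌋ = 6 → G.
Square: lon ⌊1.2316/2⌋ = 0; lat ⌊1.0933/1⌋ = 1.
Subsquare: lon ⌊1.2316/0.0833333⌋ = 14 → o; lat ⌊0.0933/0.0416667⌋ = 2 → c.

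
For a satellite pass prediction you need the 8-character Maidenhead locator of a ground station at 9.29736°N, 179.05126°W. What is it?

AJ09lh31

Add 180° to longitude and 90° to latitude: 0.94874, 99.29736.
Field (20°×10°, letters A–R): 0.94874/20 → 0 → A, 99.29736/10 → 9 → J; chars AJ.
Square (2°×1°, digits 0–9): 0.94874/2 → 0, 9.29736/1 → 9; chars 09.
Subsquare (5′×2.5′, letters a–x): 0.94874/0.0833333 → 11 → l, 0.29736/0.0416667 → 7 → h; chars lh.
Extended square (30″×15″, digits 0–9): 0.03207/0.00833333 → 3, 0.00569/0.00416667 → 1; chars 31.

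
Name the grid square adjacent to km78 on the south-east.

Longitude square 7; +1 → 8.
Latitude square 8; −1 → 7.

KM87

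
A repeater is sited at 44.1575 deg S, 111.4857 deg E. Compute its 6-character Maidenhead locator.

OE55ru

Shift to the Maidenhead origin (180°W, 90°S): lon 291.4857, lat 45.8425.
Field: 291.4857/20 → 14 → O, 45.8425/10 → 4 → E; chars OE.
Square: 11.4857/2 → 5, 5.8425/1 → 5; chars 55.
Subsquare: 1.4857/0.0833333 → 17 → r, 0.8425/0.0416667 → 20 → u; chars ru.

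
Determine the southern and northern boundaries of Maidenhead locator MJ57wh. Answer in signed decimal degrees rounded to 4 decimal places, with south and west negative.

Field M=12, J=9: +12·20° lon, +9·10° lat → SW at lon 60°, lat 0°.
Square 5, 7: +5·2° lon, +7·1° lat → SW at lon 70°, lat 7°.
Subsquare w=22, h=7: +22·0.0833333° lon, +7·0.0416667° lat → SW at lon 71.8333°, lat 7.29167°.
Cell spans 0.0833333° lon × 0.0416667° lat.
south 7.2917, north 7.3333.

7.2917, 7.3333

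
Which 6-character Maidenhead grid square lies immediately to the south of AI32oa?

AI31ox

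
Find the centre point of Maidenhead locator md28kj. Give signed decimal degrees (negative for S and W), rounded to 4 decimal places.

-51.6042, 64.8750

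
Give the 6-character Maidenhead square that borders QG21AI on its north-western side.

QG11xj

Longitude subsquare a = 0; −1 → -1, wraps to 23 = x, carry into square.
Longitude square 2; −1 → 1.
Latitude subsquare i = 8; +1 → 9 = j.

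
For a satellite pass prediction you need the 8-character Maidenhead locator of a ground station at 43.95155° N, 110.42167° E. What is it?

ON53fw08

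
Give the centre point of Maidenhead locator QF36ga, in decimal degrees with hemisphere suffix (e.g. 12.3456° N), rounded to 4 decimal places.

Field Q=16, F=5: +16·20° lon, +5·10° lat → SW at lon 140°, lat -40°.
Square 3, 6: +3·2° lon, +6·1° lat → SW at lon 146°, lat -34°.
Subsquare g=6, a=0: +6·0.0833333° lon, +0·0.0416667° lat → SW at lon 146.5°, lat -34°.
Cell spans 0.0833333° lon × 0.0416667° lat. Centre is SW corner plus half of each.
latitude 33.9792° S, longitude 146.5417° E.

33.9792° S, 146.5417° E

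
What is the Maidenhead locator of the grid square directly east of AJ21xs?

Longitude subsquare x = 23; +1 → 24, wraps to 0 = a, carry into square.
Longitude square 2; +1 → 3.
The latitude characters are unchanged.

AJ31as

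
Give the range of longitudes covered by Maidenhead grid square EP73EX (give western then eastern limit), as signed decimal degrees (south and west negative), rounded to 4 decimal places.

-85.6667, -85.5833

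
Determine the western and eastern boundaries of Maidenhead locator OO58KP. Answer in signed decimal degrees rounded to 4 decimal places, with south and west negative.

Field O=14, O=14: +14·20° lon, +14·10° lat → SW at lon 100°, lat 50°.
Square 5, 8: +5·2° lon, +8·1° lat → SW at lon 110°, lat 58°.
Subsquare k=10, p=15: +10·0.0833333° lon, +15·0.0416667° lat → SW at lon 110.833°, lat 58.625°.
Cell spans 0.0833333° lon × 0.0416667° lat.
west 110.8333, east 110.9167.

110.8333, 110.9167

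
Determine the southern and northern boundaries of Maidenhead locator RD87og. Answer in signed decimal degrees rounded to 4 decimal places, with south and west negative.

-52.7500, -52.7083

Field R=17, D=3: +17·20° lon, +3·10° lat → SW at lon 160°, lat -60°.
Square 8, 7: +8·2° lon, +7·1° lat → SW at lon 176°, lat -53°.
Subsquare o=14, g=6: +14·0.0833333° lon, +6·0.0416667° lat → SW at lon 177.167°, lat -52.75°.
Cell spans 0.0833333° lon × 0.0416667° lat.
south -52.7500, north -52.7083.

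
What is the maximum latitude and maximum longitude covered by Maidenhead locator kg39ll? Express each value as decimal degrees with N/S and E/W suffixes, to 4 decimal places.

Field K=10, G=6: +10·20° lon, +6·10° lat → SW at lon 20°, lat -30°.
Square 3, 9: +3·2° lon, +9·1° lat → SW at lon 26°, lat -21°.
Subsquare l=11, l=11: +11·0.0833333° lon, +11·0.0416667° lat → SW at lon 26.9167°, lat -20.5417°.
Cell spans 0.0833333° lon × 0.0416667° lat. NE corner is SW corner plus one full cell.
latitude 20.5000° S, longitude 27.0000° E.

20.5000° S, 27.0000° E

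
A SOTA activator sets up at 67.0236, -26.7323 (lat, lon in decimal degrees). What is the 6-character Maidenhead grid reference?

Add 180° to longitude and 90° to latitude: 153.2677, 157.0236.
Field: 153.2677/20 → 7 → H, 157.0236/10 → 15 → P; chars HP.
Square: 13.2677/2 → 6, 7.0236/1 → 7; chars 67.
Subsquare: 1.2677/0.0833333 → 15 → p, 0.0236/0.0416667 → 0 → a; chars pa.

HP67pa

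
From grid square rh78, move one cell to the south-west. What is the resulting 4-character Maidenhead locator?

Longitude square 7; −1 → 6.
Latitude square 8; −1 → 7.

RH67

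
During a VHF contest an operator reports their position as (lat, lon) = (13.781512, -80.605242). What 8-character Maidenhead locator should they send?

EK93qs77

Offset from 180°W / 90°S: lon 99.39476°, lat 103.78151°.
Field (20°×10°, letters A–R): lon ⌊99.39476/20⌋ = 4 → E; lat ⌊103.78151/10⌋ = 10 → K.
Square (2°×1°, digits 0–9): lon ⌊19.39476/2⌋ = 9; lat ⌊3.78151/1⌋ = 3.
Subsquare (5′×2.5′, letters a–x): lon ⌊1.39476/0.0833333⌋ = 16 → q; lat ⌊0.78151/0.0416667⌋ = 18 → s.
Extended square (30″×15″, digits 0–9): lon ⌊0.06142/0.00833333⌋ = 7; lat ⌊0.03151/0.00416667⌋ = 7.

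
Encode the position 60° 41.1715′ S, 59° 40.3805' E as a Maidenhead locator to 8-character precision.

Offset from 180°W / 90°S: lon 239.67301°, lat 29.31381°.
Field (20°×10°, letters A–R): lon ⌊239.67301/20⌋ = 11 → L; lat ⌊29.31381/10⌋ = 2 → C.
Square (2°×1°, digits 0–9): lon ⌊19.67301/2⌋ = 9; lat ⌊9.31381/1⌋ = 9.
Subsquare (5′×2.5′, letters a–x): lon ⌊1.67301/0.0833333⌋ = 20 → u; lat ⌊0.31381/0.0416667⌋ = 7 → h.
Extended square (30″×15″, digits 0–9): lon ⌊0.00634/0.00833333⌋ = 0; lat ⌊0.02214/0.00416667⌋ = 5.

LC99uh05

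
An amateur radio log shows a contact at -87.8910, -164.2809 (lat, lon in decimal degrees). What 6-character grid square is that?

AA72uc

Add 180° to longitude and 90° to latitude: 15.7191, 2.1090.
Field (20°×10°, letters A–R): lon ⌊15.7191/20⌋ = 0 → A; lat ⌊2.1090/10⌋ = 0 → A.
Square (2°×1°, digits 0–9): lon ⌊15.7191/2⌋ = 7; lat ⌊2.1090/1⌋ = 2.
Subsquare (5′×2.5′, letters a–x): lon ⌊1.7191/0.0833333⌋ = 20 → u; lat ⌊0.1090/0.0416667⌋ = 2 → c.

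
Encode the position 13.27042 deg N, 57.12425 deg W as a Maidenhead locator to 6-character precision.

Add 180° to longitude and 90° to latitude: 122.8757, 103.2704.
Field: 122.8757/20 → 6 → G, 103.2704/10 → 10 → K; chars GK.
Square: 2.8757/2 → 1, 3.2704/1 → 3; chars 13.
Subsquare: 0.8757/0.0833333 → 10 → k, 0.2704/0.0416667 → 6 → g; chars kg.

GK13kg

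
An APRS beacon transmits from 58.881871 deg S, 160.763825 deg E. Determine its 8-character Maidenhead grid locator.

Add 180° to longitude and 90° to latitude: 340.76382, 31.11813.
Field (20°×10°, letters A–R): lon ⌊340.76382/20⌋ = 17 → R; lat ⌊31.11813/10⌋ = 3 → D.
Square (2°×1°, digits 0–9): lon ⌊0.76382/2⌋ = 0; lat ⌊1.11813/1⌋ = 1.
Subsquare (5′×2.5′, letters a–x): lon ⌊0.76382/0.0833333⌋ = 9 → j; lat ⌊0.11813/0.0416667⌋ = 2 → c.
Extended square (30″×15″, digits 0–9): lon ⌊0.01382/0.00833333⌋ = 1; lat ⌊0.03480/0.00416667⌋ = 8.

RD01jc18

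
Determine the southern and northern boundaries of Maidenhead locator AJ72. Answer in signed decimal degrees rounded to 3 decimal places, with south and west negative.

2.000, 3.000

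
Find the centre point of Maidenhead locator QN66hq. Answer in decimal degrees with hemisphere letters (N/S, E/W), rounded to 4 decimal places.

46.6875° N, 152.6250° E

Field Q=16, N=13: +16·20° lon, +13·10° lat → SW at lon 140°, lat 40°.
Square 6, 6: +6·2° lon, +6·1° lat → SW at lon 152°, lat 46°.
Subsquare h=7, q=16: +7·0.0833333° lon, +16·0.0416667° lat → SW at lon 152.583°, lat 46.6667°.
Cell spans 0.0833333° lon × 0.0416667° lat. Centre is SW corner plus half of each.
latitude 46.6875° N, longitude 152.6250° E.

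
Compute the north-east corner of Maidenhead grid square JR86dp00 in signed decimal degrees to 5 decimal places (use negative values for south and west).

Field J=9, R=17: +9·20° lon, +17·10° lat → SW at lon 0°, lat 80°.
Square 8, 6: +8·2° lon, +6·1° lat → SW at lon 16°, lat 86°.
Subsquare d=3, p=15: +3·0.0833333° lon, +15·0.0416667° lat → SW at lon 16.25°, lat 86.625°.
Extended square 0, 0: +0·0.00833333° lon, +0·0.00416667° lat → SW at lon 16.25°, lat 86.625°.
Cell spans 0.00833333° lon × 0.00416667° lat. NE corner is SW corner plus one full cell.
latitude 86.62917, longitude 16.25833.

86.62917, 16.25833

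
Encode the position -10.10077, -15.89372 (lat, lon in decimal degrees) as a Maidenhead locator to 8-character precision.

Shift to the Maidenhead origin (180°W, 90°S): lon 164.10628, lat 79.89923.
Field: lon ⌊164.10628/20⌋ = 8 → I; lat ⌊79.89923/10⌋ = 7 → H.
Square: lon ⌊4.10628/2⌋ = 2; lat ⌊9.89923/1⌋ = 9.
Subsquare: lon ⌊0.10628/0.0833333⌋ = 1 → b; lat ⌊0.89923/0.0416667⌋ = 21 → v.
Extended square: lon ⌊0.02295/0.00833333⌋ = 2; lat ⌊0.02423/0.00416667⌋ = 5.

IH29bv25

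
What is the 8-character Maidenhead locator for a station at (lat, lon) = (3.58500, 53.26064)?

LJ63po10

Shift to the Maidenhead origin (180°W, 90°S): lon 233.26064, lat 93.58500.
Field: 233.26064/20 → 11 → L, 93.58500/10 → 9 → J; chars LJ.
Square: 13.26064/2 → 6, 3.58500/1 → 3; chars 63.
Subsquare: 1.26064/0.0833333 → 15 → p, 0.58500/0.0416667 → 14 → o; chars po.
Extended square: 0.01064/0.00833333 → 1, 0.00167/0.00416667 → 0; chars 10.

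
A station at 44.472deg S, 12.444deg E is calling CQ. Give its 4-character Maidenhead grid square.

Offset from 180°W / 90°S: lon 192.44°, lat 45.53°.
Field: lon ⌊192.44/20⌋ = 9 → J; lat ⌊45.53/10⌋ = 4 → E.
Square: lon ⌊12.44/2⌋ = 6; lat ⌊5.53/1⌋ = 5.

JE65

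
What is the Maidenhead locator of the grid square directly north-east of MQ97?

NQ08

Longitude square 9; +1 → 10, wraps to 0, carry into field.
Longitude field M = 12; +1 → 13 = N.
Latitude square 7; +1 → 8.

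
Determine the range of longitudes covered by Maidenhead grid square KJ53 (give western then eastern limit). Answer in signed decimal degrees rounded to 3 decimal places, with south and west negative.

30.000, 32.000

Field K=10, J=9: +10·20° lon, +9·10° lat → SW at lon 20°, lat 0°.
Square 5, 3: +5·2° lon, +3·1° lat → SW at lon 30°, lat 3°.
Cell spans 2° lon × 1° lat.
west 30.000, east 32.000.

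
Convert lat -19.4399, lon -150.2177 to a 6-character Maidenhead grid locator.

BH40vn

Add 180° to longitude and 90° to latitude: 29.7823, 70.5601.
Field: lon ⌊29.7823/20⌋ = 1 → B; lat ⌊70.5601/10⌋ = 7 → H.
Square: lon ⌊9.7823/2⌋ = 4; lat ⌊0.5601/1⌋ = 0.
Subsquare: lon ⌊1.7823/0.0833333⌋ = 21 → v; lat ⌊0.5601/0.0416667⌋ = 13 → n.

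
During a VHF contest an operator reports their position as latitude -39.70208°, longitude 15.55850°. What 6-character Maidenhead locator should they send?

Add 180° to longitude and 90° to latitude: 195.5585, 50.2979.
Field: lon ⌊195.5585/20⌋ = 9 → J; lat ⌊50.2979/10⌋ = 5 → F.
Square: lon ⌊15.5585/2⌋ = 7; lat ⌊0.2979/1⌋ = 0.
Subsquare: lon ⌊1.5585/0.0833333⌋ = 18 → s; lat ⌊0.2979/0.0416667⌋ = 7 → h.

JF70sh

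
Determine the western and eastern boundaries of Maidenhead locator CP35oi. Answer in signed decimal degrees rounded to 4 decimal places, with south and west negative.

Field C=2, P=15: +2·20° lon, +15·10° lat → SW at lon -140°, lat 60°.
Square 3, 5: +3·2° lon, +5·1° lat → SW at lon -134°, lat 65°.
Subsquare o=14, i=8: +14·0.0833333° lon, +8·0.0416667° lat → SW at lon -132.833°, lat 65.3333°.
Cell spans 0.0833333° lon × 0.0416667° lat.
west -132.8333, east -132.7500.

-132.8333, -132.7500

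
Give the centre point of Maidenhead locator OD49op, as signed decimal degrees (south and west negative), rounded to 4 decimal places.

-50.3542, 109.2083

Field O=14, D=3: +14·20° lon, +3·10° lat → SW at lon 100°, lat -60°.
Square 4, 9: +4·2° lon, +9·1° lat → SW at lon 108°, lat -51°.
Subsquare o=14, p=15: +14·0.0833333° lon, +15·0.0416667° lat → SW at lon 109.167°, lat -50.375°.
Cell spans 0.0833333° lon × 0.0416667° lat. Centre is SW corner plus half of each.
latitude -50.3542, longitude 109.2083.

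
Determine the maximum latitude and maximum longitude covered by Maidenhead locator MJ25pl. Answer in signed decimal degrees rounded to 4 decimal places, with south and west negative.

5.5000, 65.3333

Field M=12, J=9: +12·20° lon, +9·10° lat → SW at lon 60°, lat 0°.
Square 2, 5: +2·2° lon, +5·1° lat → SW at lon 64°, lat 5°.
Subsquare p=15, l=11: +15·0.0833333° lon, +11·0.0416667° lat → SW at lon 65.25°, lat 5.45833°.
Cell spans 0.0833333° lon × 0.0416667° lat. NE corner is SW corner plus one full cell.
latitude 5.5000, longitude 65.3333.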